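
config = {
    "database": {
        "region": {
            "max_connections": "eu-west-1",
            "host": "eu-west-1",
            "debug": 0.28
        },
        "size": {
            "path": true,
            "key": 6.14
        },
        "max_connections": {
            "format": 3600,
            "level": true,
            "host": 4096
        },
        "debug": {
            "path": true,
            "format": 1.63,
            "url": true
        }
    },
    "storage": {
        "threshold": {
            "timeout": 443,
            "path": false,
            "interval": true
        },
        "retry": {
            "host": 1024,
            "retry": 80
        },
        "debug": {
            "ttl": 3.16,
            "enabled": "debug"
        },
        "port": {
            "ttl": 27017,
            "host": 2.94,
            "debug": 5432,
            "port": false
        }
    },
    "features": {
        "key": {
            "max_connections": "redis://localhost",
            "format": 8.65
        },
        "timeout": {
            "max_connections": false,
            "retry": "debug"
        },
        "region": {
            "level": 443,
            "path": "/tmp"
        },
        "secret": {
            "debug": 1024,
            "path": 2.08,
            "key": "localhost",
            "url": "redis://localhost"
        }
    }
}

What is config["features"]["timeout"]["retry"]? "debug"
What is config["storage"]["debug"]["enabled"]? "debug"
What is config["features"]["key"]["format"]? 8.65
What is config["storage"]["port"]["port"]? False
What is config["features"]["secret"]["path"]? 2.08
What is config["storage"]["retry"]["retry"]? 80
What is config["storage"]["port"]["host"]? 2.94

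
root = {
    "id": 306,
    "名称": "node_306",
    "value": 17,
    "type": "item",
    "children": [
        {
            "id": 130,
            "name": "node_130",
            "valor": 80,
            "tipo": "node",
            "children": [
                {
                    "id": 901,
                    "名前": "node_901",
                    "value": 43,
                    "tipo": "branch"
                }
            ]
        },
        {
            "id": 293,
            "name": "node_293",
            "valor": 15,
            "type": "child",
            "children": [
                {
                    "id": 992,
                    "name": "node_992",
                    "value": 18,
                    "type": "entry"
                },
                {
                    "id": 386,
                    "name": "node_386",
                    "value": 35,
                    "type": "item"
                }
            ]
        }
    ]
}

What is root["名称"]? "node_306"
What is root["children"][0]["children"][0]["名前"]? "node_901"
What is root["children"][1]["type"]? "child"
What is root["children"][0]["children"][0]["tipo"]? "branch"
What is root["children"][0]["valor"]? 80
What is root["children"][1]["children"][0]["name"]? "node_992"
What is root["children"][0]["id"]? 130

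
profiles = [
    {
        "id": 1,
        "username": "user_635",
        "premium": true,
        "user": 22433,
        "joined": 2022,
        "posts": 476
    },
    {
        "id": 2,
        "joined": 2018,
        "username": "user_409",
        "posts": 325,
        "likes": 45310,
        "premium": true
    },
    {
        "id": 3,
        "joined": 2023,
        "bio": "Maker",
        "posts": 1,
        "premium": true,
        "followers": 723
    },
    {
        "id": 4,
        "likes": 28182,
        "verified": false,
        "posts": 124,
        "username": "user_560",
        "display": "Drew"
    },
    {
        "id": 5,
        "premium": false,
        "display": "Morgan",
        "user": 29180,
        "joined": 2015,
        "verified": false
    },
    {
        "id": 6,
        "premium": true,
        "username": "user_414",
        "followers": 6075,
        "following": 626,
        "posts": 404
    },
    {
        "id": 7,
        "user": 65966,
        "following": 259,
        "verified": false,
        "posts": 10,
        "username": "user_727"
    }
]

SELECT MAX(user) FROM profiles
65966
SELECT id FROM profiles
[1, 2, 3, 4, 5, 6, 7]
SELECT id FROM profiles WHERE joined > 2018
[1, 3]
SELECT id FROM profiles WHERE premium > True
[]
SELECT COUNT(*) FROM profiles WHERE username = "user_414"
1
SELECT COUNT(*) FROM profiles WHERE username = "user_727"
1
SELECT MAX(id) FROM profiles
7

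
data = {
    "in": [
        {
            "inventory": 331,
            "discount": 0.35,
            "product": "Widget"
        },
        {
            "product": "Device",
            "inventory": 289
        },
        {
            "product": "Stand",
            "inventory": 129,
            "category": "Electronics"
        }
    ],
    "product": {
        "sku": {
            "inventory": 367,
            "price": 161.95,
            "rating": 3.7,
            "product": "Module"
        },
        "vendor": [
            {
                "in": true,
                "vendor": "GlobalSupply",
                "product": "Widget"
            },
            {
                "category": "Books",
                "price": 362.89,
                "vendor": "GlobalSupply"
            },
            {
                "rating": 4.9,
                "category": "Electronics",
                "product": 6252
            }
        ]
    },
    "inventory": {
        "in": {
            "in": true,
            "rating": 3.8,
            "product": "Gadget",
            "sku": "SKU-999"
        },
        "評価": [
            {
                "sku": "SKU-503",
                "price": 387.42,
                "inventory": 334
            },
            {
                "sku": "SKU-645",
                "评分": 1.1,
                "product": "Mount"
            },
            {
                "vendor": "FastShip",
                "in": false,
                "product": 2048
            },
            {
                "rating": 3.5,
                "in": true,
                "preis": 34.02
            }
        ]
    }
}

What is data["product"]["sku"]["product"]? "Module"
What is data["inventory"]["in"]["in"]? True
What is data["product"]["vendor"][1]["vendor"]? "GlobalSupply"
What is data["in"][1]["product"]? "Device"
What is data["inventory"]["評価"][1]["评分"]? 1.1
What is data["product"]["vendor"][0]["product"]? "Widget"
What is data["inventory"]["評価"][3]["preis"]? 34.02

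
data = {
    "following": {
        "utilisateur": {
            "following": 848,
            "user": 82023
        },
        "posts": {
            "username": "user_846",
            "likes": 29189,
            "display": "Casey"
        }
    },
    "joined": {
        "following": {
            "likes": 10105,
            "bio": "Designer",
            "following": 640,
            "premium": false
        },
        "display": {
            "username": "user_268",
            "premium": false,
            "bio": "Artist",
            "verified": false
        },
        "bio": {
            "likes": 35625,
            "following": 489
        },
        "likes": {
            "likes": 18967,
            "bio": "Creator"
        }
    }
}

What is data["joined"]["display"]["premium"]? False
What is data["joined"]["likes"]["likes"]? 18967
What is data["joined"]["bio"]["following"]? 489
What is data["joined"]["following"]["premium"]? False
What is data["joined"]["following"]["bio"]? "Designer"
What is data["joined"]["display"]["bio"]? "Artist"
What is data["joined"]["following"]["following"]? 640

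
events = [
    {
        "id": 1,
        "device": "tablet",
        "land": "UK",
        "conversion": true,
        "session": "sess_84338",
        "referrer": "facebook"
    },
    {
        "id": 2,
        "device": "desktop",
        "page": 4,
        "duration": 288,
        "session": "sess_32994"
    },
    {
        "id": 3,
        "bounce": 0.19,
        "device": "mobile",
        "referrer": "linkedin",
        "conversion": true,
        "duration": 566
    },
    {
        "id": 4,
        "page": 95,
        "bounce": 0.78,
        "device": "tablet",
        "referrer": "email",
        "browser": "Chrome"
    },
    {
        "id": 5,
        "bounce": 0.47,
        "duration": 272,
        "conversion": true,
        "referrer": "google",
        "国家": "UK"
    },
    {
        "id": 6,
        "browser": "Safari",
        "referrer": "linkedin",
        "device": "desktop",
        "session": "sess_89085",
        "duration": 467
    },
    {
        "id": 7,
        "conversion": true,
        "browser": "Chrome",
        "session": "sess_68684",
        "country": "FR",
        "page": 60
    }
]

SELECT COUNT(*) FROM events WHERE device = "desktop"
2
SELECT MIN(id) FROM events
1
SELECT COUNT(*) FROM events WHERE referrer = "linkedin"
2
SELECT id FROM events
[1, 2, 3, 4, 5, 6, 7]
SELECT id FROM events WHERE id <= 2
[1, 2]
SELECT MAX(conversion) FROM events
True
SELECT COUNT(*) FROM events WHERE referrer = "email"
1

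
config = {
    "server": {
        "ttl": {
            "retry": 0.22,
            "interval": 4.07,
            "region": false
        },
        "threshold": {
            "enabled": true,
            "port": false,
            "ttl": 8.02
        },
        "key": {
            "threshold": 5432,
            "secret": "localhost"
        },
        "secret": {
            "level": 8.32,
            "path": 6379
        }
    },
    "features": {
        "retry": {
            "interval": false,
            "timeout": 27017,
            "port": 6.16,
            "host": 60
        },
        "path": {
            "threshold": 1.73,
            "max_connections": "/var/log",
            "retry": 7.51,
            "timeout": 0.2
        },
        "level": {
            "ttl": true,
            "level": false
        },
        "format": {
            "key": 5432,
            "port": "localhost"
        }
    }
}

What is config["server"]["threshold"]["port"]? False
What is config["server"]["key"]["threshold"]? 5432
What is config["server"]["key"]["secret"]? "localhost"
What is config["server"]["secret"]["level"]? 8.32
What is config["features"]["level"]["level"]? False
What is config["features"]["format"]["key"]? 5432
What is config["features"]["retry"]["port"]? 6.16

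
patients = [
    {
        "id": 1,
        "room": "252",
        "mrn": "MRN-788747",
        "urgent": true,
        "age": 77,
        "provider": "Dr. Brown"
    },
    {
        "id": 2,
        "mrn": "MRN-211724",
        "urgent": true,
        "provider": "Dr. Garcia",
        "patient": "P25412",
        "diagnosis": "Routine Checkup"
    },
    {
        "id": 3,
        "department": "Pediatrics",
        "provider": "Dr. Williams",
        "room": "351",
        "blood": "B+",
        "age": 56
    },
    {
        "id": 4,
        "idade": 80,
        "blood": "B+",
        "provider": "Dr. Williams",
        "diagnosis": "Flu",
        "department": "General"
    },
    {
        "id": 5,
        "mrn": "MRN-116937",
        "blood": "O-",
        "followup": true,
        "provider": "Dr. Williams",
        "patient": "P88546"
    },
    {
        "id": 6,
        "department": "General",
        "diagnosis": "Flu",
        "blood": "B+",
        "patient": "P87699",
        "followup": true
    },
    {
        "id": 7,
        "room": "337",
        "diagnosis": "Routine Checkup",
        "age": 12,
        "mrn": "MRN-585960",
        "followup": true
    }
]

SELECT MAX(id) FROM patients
7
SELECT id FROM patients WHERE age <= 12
[7]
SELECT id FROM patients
[1, 2, 3, 4, 5, 6, 7]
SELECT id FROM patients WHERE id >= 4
[4, 5, 6, 7]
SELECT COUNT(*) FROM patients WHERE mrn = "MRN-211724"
1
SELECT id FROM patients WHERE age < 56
[7]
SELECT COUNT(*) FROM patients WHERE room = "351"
1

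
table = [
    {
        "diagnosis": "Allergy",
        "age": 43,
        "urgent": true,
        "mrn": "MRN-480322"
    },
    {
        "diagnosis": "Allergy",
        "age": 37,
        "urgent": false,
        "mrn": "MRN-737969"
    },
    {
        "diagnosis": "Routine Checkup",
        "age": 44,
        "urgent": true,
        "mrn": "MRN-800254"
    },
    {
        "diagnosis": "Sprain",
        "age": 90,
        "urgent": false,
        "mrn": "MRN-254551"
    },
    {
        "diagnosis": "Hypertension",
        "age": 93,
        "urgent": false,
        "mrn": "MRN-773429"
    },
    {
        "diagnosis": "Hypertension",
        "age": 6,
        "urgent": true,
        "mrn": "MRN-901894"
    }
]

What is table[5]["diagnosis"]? "Hypertension"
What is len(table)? 6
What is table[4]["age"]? 93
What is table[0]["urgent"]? True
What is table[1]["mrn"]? "MRN-737969"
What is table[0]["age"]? 43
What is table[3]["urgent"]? False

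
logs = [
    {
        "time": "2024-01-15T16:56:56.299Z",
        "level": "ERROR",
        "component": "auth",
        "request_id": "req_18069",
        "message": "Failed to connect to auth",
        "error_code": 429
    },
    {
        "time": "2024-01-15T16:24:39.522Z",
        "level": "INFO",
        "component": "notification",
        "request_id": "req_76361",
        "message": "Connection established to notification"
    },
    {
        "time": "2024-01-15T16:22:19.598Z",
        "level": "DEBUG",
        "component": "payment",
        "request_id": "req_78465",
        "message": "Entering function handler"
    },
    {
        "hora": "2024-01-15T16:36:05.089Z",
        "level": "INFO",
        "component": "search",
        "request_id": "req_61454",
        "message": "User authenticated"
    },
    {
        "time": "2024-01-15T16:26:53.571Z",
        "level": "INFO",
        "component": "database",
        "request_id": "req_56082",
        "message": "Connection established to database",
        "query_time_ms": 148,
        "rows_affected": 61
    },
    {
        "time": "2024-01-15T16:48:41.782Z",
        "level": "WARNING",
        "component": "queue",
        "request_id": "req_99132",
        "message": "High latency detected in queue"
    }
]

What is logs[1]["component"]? "notification"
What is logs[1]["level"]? "INFO"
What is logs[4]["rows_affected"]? 61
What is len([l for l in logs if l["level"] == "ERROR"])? 1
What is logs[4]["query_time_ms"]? 148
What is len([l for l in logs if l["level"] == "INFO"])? 3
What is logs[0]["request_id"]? "req_18069"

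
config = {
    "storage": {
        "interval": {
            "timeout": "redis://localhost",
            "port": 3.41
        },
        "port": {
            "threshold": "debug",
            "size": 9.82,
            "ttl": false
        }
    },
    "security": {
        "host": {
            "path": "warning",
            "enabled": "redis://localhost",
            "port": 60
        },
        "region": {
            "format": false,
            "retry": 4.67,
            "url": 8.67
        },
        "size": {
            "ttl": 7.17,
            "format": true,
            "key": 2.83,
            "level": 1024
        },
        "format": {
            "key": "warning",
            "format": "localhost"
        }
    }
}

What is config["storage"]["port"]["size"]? 9.82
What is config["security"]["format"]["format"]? "localhost"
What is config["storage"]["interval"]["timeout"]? "redis://localhost"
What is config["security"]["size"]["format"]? True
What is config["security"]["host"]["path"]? "warning"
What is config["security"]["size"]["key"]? 2.83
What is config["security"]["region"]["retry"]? 4.67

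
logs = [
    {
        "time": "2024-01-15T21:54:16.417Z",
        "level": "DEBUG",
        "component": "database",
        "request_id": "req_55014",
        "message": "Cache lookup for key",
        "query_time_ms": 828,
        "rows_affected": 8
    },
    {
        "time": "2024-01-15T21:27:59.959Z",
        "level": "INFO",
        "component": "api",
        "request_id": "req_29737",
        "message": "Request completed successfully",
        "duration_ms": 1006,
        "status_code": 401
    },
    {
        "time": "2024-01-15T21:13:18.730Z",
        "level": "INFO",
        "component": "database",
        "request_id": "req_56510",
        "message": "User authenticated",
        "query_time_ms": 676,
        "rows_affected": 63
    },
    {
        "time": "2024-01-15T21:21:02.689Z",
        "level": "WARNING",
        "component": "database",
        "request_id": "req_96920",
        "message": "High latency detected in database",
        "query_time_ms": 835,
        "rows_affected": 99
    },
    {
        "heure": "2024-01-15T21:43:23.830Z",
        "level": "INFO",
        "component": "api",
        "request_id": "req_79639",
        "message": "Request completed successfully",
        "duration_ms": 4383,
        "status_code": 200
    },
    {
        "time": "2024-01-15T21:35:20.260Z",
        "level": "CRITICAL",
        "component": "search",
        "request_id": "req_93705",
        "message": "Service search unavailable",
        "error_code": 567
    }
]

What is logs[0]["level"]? "DEBUG"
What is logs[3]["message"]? "High latency detected in database"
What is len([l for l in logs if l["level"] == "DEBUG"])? 1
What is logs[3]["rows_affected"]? 99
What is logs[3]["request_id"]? "req_96920"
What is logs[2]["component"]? "database"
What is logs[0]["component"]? "database"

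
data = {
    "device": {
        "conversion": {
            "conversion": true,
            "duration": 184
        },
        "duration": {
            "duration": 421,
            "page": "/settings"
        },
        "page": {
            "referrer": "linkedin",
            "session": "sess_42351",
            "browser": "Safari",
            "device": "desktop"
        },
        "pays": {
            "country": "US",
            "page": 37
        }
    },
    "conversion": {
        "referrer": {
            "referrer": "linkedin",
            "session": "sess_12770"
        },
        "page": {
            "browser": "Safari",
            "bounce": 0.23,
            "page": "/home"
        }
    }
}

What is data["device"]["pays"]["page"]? 37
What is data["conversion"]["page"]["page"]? "/home"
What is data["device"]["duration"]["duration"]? 421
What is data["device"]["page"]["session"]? "sess_42351"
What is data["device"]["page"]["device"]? "desktop"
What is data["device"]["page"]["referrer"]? "linkedin"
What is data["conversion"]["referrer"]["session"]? "sess_12770"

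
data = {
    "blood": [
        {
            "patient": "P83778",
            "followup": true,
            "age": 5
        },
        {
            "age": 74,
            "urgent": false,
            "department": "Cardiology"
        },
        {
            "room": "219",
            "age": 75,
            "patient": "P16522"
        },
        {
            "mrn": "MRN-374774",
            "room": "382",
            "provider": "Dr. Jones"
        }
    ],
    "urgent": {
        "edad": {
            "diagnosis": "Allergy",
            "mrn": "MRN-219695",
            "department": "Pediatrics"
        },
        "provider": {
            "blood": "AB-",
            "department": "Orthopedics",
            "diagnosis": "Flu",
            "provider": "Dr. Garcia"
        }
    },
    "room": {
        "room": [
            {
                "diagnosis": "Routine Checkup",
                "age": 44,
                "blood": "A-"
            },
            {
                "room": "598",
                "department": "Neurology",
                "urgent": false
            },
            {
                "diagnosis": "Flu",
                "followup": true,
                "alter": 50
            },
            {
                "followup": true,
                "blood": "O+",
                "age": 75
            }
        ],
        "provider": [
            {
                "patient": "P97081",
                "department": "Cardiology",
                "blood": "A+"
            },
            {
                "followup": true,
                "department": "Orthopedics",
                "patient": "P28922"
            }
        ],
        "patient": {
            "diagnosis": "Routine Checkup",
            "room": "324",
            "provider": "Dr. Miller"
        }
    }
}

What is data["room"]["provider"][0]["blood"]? "A+"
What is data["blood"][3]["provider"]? "Dr. Jones"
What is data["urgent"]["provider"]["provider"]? "Dr. Garcia"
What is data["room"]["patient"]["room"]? "324"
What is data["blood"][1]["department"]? "Cardiology"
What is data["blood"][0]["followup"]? True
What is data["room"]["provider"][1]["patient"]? "P28922"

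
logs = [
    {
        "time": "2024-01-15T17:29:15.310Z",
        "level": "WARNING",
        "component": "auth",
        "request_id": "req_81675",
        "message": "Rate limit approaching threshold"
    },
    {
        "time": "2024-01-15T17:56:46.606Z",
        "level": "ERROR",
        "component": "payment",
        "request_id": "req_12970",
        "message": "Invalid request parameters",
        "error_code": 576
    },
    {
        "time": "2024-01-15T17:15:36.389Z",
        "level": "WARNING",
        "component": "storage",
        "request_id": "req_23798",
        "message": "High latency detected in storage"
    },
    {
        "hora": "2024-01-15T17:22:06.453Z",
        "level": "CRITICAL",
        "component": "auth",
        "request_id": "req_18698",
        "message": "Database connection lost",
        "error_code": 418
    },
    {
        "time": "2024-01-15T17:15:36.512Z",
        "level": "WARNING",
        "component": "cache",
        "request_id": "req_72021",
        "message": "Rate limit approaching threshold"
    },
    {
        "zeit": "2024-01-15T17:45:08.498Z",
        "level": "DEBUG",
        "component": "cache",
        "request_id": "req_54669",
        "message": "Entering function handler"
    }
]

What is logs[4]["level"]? "WARNING"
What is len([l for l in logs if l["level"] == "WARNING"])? 3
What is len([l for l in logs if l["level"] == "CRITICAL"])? 1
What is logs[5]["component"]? "cache"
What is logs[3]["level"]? "CRITICAL"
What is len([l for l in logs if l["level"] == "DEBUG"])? 1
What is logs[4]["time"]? "2024-01-15T17:15:36.512Z"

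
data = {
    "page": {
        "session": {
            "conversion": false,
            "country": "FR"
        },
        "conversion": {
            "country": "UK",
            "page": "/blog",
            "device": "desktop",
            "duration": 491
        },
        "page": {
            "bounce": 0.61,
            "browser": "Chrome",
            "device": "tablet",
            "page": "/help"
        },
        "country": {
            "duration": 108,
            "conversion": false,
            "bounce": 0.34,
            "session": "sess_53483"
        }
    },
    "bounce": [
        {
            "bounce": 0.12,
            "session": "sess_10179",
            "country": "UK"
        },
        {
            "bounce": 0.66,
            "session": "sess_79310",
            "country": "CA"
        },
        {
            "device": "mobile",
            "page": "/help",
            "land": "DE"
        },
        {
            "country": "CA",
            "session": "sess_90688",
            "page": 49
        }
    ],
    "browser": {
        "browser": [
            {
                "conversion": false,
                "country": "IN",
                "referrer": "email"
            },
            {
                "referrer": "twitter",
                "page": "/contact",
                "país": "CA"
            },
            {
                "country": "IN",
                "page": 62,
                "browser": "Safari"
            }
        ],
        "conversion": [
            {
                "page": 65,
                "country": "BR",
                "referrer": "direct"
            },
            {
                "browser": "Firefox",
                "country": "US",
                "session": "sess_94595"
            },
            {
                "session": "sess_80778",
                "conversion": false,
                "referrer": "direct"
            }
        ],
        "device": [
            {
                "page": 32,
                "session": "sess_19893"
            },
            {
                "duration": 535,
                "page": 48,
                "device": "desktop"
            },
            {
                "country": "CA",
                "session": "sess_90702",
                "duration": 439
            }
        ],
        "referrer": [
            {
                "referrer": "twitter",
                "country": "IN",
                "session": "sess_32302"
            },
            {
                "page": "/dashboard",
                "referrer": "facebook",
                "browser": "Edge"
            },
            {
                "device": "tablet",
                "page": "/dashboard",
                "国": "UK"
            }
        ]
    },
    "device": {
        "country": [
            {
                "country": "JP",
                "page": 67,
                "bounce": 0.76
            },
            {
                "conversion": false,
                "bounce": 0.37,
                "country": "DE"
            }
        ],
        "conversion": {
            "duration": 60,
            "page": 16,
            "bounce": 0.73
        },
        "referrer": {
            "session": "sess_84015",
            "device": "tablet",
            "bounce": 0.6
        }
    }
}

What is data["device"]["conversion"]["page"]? 16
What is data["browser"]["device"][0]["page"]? 32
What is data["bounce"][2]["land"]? "DE"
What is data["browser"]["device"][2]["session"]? "sess_90702"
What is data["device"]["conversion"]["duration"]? 60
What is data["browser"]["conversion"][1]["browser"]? "Firefox"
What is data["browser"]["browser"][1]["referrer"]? "twitter"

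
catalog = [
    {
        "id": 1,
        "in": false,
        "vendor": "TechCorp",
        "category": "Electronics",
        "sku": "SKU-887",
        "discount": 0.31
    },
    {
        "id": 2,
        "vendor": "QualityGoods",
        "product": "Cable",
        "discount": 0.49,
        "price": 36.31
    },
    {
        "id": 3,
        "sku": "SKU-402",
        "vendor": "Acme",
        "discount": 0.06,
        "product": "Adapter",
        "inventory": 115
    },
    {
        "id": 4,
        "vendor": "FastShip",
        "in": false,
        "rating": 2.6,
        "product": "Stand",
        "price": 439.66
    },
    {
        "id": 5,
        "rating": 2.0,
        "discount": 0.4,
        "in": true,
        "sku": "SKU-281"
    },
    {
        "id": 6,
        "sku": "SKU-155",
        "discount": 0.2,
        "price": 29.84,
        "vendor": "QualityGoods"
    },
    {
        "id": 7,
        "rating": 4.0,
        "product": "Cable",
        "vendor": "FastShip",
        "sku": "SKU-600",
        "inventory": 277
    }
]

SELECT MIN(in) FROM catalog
False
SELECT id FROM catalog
[1, 2, 3, 4, 5, 6, 7]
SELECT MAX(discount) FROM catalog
0.49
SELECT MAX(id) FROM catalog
7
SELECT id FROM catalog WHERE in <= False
[1, 4]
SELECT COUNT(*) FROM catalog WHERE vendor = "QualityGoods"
2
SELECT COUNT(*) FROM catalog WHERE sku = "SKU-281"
1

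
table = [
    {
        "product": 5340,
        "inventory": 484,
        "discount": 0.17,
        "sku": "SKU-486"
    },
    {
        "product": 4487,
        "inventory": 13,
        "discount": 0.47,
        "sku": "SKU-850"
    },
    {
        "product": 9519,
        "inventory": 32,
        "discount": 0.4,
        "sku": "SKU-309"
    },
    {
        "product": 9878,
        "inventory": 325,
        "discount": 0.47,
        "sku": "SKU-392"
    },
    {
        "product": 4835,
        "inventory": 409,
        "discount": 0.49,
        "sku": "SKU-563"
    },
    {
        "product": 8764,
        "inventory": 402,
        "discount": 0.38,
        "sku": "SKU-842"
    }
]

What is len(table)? 6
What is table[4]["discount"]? 0.49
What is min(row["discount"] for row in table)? 0.17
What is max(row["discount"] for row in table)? 0.49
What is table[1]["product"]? 4487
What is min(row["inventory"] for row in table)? 13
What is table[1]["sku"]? "SKU-850"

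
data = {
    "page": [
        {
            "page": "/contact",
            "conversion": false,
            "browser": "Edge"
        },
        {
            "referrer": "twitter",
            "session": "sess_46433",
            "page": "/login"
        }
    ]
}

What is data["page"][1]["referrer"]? "twitter"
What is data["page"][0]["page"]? "/contact"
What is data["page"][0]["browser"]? "Edge"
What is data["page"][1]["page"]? "/login"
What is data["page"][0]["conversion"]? False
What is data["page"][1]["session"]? "sess_46433"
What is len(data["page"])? 2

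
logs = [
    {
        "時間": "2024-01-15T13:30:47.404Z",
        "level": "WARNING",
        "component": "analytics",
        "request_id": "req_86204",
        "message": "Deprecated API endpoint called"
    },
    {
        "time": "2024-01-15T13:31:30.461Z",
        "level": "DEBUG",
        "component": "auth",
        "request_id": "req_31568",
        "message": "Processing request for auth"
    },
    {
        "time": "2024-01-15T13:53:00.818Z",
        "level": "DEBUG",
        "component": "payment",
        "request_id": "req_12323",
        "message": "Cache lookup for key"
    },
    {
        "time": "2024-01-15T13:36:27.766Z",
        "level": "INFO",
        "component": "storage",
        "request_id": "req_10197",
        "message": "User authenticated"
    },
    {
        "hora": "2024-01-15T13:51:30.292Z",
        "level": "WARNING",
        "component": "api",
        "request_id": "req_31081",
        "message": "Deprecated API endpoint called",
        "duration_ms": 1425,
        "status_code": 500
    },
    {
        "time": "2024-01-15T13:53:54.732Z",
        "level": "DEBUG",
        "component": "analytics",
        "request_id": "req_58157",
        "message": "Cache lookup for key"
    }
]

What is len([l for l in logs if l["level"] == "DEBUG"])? 3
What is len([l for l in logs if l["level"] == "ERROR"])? 0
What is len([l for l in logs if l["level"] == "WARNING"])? 2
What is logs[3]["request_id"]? "req_10197"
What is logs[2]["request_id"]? "req_12323"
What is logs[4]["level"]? "WARNING"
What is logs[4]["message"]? "Deprecated API endpoint called"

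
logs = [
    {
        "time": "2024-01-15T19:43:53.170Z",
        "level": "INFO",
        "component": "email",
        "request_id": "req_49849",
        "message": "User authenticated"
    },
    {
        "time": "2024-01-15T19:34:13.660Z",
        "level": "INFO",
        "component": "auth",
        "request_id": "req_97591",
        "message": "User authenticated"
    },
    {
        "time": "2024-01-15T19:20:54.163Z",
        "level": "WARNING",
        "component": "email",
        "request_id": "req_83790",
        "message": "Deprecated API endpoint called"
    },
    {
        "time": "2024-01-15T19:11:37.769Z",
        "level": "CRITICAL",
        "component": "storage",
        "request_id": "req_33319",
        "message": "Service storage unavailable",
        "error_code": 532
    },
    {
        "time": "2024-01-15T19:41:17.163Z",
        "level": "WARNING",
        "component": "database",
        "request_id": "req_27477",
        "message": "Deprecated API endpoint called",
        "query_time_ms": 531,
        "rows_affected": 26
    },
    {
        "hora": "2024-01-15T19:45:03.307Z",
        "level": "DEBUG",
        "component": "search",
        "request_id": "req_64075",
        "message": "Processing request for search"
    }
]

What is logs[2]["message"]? "Deprecated API endpoint called"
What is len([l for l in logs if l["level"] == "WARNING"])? 2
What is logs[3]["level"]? "CRITICAL"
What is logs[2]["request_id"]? "req_83790"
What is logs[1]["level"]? "INFO"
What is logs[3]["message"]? "Service storage unavailable"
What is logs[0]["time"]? "2024-01-15T19:43:53.170Z"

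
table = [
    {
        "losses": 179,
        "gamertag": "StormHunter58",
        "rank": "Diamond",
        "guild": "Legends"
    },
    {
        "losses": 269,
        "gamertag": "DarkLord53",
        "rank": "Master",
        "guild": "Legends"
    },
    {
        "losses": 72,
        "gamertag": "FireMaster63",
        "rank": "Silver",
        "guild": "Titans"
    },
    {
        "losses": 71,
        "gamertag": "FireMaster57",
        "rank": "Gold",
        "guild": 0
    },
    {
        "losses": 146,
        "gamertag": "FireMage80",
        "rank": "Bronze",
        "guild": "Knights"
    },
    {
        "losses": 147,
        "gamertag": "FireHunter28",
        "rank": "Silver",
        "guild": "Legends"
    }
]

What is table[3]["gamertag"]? "FireMaster57"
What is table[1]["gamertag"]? "DarkLord53"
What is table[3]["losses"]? 71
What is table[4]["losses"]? 146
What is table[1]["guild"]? "Legends"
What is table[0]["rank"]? "Diamond"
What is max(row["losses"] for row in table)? 269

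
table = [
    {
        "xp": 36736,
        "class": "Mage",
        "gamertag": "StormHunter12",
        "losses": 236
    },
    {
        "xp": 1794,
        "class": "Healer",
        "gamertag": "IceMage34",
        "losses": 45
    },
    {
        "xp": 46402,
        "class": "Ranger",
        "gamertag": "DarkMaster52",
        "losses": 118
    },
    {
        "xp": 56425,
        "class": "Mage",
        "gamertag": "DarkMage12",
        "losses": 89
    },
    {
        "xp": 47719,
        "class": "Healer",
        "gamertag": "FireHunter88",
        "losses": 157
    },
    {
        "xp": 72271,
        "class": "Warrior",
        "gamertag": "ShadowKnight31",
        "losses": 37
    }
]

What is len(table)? 6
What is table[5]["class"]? "Warrior"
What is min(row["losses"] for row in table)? 37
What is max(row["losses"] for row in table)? 236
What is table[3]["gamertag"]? "DarkMage12"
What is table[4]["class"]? "Healer"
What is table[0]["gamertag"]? "StormHunter12"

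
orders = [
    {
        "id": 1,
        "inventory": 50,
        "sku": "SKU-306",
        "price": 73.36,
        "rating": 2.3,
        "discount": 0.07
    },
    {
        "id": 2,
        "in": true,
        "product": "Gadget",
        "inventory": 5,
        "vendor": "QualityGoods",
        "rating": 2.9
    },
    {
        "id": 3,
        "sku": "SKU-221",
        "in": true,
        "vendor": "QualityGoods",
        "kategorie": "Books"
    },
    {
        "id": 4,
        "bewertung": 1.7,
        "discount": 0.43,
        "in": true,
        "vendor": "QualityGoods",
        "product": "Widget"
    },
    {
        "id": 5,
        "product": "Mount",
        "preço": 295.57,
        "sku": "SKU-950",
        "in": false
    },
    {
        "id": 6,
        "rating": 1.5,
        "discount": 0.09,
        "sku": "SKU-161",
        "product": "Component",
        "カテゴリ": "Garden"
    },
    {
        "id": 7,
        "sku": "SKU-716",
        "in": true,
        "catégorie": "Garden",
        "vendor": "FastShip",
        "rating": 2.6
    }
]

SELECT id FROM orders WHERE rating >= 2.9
[2]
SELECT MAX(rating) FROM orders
2.9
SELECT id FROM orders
[1, 2, 3, 4, 5, 6, 7]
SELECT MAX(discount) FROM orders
0.43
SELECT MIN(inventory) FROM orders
5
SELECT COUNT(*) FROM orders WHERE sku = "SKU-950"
1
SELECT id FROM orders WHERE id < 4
[1, 2, 3]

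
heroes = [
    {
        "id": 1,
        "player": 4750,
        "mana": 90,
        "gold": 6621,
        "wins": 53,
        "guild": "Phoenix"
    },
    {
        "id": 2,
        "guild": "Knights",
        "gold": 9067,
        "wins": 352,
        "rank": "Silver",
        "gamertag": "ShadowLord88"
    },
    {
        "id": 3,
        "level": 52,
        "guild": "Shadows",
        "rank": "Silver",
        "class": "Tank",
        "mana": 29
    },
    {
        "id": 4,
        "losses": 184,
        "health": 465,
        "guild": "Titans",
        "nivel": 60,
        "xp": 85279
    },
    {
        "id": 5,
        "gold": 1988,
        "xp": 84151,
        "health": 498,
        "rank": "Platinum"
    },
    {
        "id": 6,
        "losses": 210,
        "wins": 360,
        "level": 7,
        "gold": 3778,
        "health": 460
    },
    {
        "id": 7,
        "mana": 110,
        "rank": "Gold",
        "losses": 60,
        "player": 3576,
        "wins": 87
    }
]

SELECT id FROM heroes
[1, 2, 3, 4, 5, 6, 7]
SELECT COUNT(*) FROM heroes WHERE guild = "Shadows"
1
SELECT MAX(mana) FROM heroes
110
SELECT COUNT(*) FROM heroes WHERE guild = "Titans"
1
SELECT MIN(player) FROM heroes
3576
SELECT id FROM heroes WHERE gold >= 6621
[1, 2]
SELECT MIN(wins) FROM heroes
53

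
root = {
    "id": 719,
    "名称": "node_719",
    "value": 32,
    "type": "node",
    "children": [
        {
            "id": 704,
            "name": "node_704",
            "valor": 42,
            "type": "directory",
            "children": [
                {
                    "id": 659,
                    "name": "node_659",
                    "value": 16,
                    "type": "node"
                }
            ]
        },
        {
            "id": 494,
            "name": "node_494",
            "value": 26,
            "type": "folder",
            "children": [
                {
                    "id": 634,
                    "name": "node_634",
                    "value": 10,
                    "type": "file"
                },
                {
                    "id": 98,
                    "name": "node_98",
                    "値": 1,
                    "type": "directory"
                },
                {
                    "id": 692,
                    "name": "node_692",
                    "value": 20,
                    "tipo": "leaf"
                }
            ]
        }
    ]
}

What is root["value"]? 32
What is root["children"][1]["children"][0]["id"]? 634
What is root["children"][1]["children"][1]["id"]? 98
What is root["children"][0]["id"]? 704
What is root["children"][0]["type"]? "directory"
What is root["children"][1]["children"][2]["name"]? "node_692"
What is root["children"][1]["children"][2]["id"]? 692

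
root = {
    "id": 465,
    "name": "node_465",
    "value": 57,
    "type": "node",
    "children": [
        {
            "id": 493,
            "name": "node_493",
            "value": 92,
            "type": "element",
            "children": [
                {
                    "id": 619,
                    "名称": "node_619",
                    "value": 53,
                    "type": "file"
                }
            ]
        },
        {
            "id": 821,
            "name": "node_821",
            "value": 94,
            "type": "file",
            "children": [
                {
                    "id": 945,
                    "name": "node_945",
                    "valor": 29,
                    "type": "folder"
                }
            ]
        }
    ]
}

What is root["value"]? 57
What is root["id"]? 465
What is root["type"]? "node"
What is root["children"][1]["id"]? 821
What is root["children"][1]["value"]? 94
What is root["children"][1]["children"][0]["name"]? "node_945"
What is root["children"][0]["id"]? 493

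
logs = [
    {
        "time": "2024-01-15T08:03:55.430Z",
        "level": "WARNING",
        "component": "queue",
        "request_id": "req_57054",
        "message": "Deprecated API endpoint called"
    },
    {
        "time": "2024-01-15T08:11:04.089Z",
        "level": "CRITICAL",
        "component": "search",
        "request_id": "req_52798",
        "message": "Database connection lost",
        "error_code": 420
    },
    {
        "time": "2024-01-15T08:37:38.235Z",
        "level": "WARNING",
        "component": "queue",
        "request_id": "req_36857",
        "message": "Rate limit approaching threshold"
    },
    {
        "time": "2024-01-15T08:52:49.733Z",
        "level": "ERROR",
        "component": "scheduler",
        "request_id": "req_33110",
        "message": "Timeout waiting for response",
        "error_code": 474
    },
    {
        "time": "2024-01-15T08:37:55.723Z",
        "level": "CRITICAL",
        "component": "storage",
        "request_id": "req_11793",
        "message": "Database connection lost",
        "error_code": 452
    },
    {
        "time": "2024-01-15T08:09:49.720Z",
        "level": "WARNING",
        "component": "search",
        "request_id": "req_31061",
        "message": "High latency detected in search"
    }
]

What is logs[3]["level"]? "ERROR"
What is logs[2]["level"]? "WARNING"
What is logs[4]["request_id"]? "req_11793"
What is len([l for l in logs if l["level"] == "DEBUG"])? 0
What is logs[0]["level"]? "WARNING"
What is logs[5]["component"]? "search"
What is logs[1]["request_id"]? "req_52798"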